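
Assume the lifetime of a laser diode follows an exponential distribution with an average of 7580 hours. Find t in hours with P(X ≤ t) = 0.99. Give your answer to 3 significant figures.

The rate is λ = 1/7580 = 0.000131926 per hour.
Set 1 − e^(−λt) = 0.99, so t = −ln(0.01)/λ = 4.6052/0.000131926 ≈ 34907.2 hours.

34900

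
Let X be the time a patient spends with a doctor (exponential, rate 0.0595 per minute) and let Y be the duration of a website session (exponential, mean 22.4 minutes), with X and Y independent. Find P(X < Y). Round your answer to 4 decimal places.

0.5713

λ_1 = 0.0595, λ_2 = 1/22.4 = 0.0446429.
For independent exponentials, P(X < Y) = λ_1/(λ_1+λ_2) = 0.0595/0.104143 ≈ 0.5713.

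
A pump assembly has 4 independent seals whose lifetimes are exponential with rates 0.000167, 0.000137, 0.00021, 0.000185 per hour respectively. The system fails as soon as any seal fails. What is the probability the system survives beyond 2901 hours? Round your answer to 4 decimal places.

0.1316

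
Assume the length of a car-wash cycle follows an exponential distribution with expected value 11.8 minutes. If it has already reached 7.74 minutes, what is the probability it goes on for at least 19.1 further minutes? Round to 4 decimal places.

The rate is λ = 1/11.8 = 0.0847458 per minute.
By the memoryless property, P(X > 7.74+19.1 | X > 7.74) = P(X > 19.1).
P(X > 19.1) = e^(−1.6186) ≈ 0.1982.

0.1982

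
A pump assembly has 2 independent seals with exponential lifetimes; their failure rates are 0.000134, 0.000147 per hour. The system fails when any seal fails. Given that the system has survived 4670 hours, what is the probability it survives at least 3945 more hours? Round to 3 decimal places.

Time to first failure ~ Exp(Σλ) with Σλ = 0.000281.
By memorylessness, P(T > 4670+3945 | T > 4670) = P(T > 3945) = e^(−0.000281·3945) ≈ 0.330.

0.330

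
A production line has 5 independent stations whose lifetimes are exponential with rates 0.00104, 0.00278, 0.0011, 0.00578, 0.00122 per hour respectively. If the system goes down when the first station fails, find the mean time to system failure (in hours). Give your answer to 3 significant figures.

83.9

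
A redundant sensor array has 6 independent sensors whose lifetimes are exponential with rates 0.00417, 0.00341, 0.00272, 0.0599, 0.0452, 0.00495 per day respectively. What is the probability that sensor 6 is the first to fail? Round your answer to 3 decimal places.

0.041

The time to first failure is exponential with rate Σλ = 0.00417 + 0.00341 + 0.00272 + 0.0599 + 0.0452 + 0.00495 = 0.12035.
P(sensor 6 first) = λ_6/Σλ = 0.00495/0.12035 ≈ 0.041.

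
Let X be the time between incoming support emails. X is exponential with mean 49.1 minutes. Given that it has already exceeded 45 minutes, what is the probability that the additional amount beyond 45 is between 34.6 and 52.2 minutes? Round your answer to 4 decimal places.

0.1489

The rate is λ = 1/49.1 = 0.0203666 per minute.
Memoryless: the residual past 45 is again Exp(λ).
P(34.6 < residual < 52.2) = e^(−λ·34.6) − e^(−λ·52.2) = 0.49426 − 0.34537 ≈ 0.1489.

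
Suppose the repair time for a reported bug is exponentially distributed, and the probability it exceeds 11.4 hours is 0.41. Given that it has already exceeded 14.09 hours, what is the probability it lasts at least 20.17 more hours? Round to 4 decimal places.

0.2065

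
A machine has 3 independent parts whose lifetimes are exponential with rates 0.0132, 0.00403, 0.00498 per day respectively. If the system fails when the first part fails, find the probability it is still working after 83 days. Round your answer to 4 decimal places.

0.1583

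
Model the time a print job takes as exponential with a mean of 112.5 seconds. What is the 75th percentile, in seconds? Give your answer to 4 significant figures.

The rate is λ = 1/112.5 = 0.00888889 per second.
Set 1 − e^(−λt) = 0.75, so t = −ln(0.25)/λ = 1.3863/0.00888889 ≈ 155.958 seconds.

156.0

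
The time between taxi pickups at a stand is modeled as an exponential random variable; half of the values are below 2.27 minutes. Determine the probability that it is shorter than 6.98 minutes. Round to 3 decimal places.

0.881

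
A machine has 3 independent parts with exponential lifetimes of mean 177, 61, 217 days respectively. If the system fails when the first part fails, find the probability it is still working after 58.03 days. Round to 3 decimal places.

The first failure time is exponential with rate Σλ_i = 1/177 + 1/61 + 1/217 = 0.0266515 per day.
P(min > 58.03) = e^(−0.0266515·58.03) = e^(−1.5466) ≈ 0.213.

0.213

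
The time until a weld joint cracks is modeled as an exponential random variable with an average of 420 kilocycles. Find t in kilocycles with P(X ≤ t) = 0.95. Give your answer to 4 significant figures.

The rate is λ = 1/420 = 0.00238095 per kilocycle.
Set 1 − e^(−λt) = 0.95, so t = −ln(0.05)/λ = 2.9957/0.00238095 ≈ 1258.21 kilocycles.

1258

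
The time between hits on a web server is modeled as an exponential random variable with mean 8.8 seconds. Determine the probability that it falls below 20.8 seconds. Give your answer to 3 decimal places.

The rate is λ = 1/8.8 = 0.113636 per second.
P(X ≤ 20.8) = 1 − e^(−λ·20.8) = 1 − e^(−2.3636) ≈ 0.906.

0.906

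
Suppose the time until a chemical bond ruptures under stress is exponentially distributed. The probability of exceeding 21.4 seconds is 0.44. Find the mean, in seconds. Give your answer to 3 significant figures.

26.1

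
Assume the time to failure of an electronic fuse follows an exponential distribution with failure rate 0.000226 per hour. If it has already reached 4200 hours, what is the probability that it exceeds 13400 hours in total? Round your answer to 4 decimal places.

By the memoryless property, P(X > 4200+9200 | X > 4200) = P(X > 9200).
P(X > 9200) = e^(−2.0792) ≈ 0.1250.

0.1250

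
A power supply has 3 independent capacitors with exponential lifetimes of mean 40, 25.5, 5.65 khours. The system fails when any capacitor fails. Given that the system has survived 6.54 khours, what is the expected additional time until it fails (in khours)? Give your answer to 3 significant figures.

4.15

First-failure rate Σλ = 1/40 + 1/25.5 + 1/5.65 = 0.241207.
By memorylessness the expected residual is 1/Σλ = 4.14582 khours, regardless of the 6.54 already elapsed.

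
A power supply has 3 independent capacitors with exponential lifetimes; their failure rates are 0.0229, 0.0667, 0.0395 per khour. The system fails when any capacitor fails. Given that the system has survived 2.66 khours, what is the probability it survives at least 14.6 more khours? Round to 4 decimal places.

Time to first failure ~ Exp(Σλ) with Σλ = 0.1291.
By memorylessness, P(T > 2.66+14.6 | T > 2.66) = P(T > 14.6) = e^(−0.1291·14.6) ≈ 0.1519.

0.1519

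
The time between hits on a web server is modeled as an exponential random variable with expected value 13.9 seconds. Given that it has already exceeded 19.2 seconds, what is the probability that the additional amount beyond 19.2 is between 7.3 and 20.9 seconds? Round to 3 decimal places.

0.369

The rate is λ = 1/13.9 = 0.0719424 per second.
Memoryless: the residual past 19.2 is again Exp(λ).
P(7.3 < residual < 20.9) = e^(−λ·7.3) − e^(−λ·20.9) = 0.59145 − 0.22233 ≈ 0.369.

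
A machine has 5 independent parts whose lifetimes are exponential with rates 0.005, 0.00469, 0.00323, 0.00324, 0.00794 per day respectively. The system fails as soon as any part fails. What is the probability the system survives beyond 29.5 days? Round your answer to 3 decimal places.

0.491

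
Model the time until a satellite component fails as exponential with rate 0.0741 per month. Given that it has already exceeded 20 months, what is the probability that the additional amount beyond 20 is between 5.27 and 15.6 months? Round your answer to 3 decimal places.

Memoryless: the residual past 20 is again Exp(λ).
P(5.27 < residual < 15.6) = e^(−λ·5.27) − e^(−λ·15.6) = 0.67671 − 0.31476 ≈ 0.362.

0.362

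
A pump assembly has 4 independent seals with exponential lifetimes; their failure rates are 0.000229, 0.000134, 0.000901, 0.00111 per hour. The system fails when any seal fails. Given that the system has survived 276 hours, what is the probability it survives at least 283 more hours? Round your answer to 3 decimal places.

0.511

Time to first failure ~ Exp(Σλ) with Σλ = 0.002374.
By memorylessness, P(T > 276+283 | T > 276) = P(T > 283) = e^(−0.002374·283) ≈ 0.511.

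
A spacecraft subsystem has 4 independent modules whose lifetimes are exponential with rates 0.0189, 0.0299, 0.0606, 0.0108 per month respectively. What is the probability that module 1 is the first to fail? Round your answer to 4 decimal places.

0.1572

The time to first failure is exponential with rate Σλ = 0.0189 + 0.0299 + 0.0606 + 0.0108 = 0.1202.
P(module 1 first) = λ_1/Σλ = 0.0189/0.1202 ≈ 0.1572.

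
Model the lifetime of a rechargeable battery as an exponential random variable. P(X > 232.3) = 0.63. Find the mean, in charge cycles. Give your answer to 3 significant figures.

503

e^(−λ·232.3) = 0.63 ⇒ λ = −ln(0.63)/232.3 = 0.00198896.
Mean = 1/λ = 502.775 charge cycles.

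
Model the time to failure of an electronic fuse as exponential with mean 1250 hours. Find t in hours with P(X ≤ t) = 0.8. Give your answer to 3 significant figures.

The rate is λ = 1/1250 = 0.0008 per hour.
Set 1 − e^(−λt) = 0.8, so t = −ln(0.2)/λ = 1.6094/0.0008 ≈ 2011.8 hours.

2010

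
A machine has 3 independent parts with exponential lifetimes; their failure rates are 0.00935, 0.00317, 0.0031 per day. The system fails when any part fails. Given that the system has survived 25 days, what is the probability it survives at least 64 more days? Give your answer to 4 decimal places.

Time to first failure ~ Exp(Σλ) with Σλ = 0.01562.
By memorylessness, P(T > 25+64 | T > 25) = P(T > 64) = e^(−0.01562·64) ≈ 0.3680.

0.3680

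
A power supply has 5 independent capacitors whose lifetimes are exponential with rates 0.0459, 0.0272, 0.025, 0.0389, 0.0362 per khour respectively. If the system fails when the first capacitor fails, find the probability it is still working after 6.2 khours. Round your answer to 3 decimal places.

The time to first failure is exponential with rate Σλ = 0.0459 + 0.0272 + 0.025 + 0.0389 + 0.0362 = 0.1732.
P(min > 6.2) = e^(−0.1732·6.2) = e^(−1.0738) ≈ 0.342.

0.342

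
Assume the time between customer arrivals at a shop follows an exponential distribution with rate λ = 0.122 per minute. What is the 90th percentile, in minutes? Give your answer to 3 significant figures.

18.9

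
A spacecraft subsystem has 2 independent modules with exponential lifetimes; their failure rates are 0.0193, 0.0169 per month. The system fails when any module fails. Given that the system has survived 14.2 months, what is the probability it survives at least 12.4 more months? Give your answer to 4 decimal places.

0.6383

Time to first failure ~ Exp(Σλ) with Σλ = 0.0362.
By memorylessness, P(T > 14.2+12.4 | T > 14.2) = P(T > 12.4) = e^(−0.0362·12.4) ≈ 0.6383.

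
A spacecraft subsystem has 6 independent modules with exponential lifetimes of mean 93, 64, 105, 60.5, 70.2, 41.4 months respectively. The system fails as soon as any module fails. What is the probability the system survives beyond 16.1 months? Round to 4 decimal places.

0.2317

The first failure time is exponential with rate Σλ_i = 1/93 + 1/64 + 1/105 + 1/60.5 + 1/70.2 + 1/41.4 = 0.09083 per month.
P(min > 16.1) = e^(−0.09083·16.1) = e^(−1.4624) ≈ 0.2317.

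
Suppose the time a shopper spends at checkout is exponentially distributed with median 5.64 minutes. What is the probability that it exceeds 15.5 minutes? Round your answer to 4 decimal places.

0.1488

For an exponential, median = ln(2)/λ, so λ = ln 2 / 5.64 = 0.122898 per minute.
P(X > 15.5) = e^(−λ·15.5) = e^(−1.9049) ≈ 0.1488.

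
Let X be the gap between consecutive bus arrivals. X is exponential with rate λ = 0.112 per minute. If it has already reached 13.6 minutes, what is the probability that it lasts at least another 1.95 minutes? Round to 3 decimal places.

0.804

By the memoryless property, P(X > 13.6+1.95 | X > 13.6) = P(X > 1.95).
P(X > 1.95) = e^(−0.2184) ≈ 0.804.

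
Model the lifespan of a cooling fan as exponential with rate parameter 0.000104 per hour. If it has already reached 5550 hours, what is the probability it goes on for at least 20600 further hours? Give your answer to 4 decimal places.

0.1174

The exponential is memoryless, so the remaining time is again Exp(λ): the condition X > 5550 is irrelevant.
P(X > 20600) = e^(−2.1424) ≈ 0.1174.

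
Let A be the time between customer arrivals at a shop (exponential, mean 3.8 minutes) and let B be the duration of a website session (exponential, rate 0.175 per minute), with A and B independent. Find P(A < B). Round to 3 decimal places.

0.601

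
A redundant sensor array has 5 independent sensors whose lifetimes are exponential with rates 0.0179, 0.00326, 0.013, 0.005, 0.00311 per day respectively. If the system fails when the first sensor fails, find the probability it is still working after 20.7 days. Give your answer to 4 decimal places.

0.4169

The time to first failure is exponential with rate Σλ = 0.0179 + 0.00326 + 0.013 + 0.005 + 0.00311 = 0.04227.
P(min > 20.7) = e^(−0.04227·20.7) = e^(−0.87499) ≈ 0.4169.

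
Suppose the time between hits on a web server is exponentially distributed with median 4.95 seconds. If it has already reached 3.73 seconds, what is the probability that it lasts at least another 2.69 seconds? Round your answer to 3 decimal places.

For an exponential, median = ln(2)/λ, so λ = ln 2 / 4.95 = 0.14003 per second.
By the memoryless property, P(X > 3.73+2.69 | X > 3.73) = P(X > 2.69).
P(X > 2.69) = e^(−0.37668) ≈ 0.686.

0.686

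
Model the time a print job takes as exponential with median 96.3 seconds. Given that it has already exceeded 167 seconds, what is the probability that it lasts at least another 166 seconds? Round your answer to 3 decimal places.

0.303

For an exponential, median = ln(2)/λ, so λ = ln 2 / 96.3 = 0.00719779 per second.
By the memoryless property, P(X > 167+166 | X > 167) = P(X > 166).
P(X > 166) = e^(−1.1948) ≈ 0.303.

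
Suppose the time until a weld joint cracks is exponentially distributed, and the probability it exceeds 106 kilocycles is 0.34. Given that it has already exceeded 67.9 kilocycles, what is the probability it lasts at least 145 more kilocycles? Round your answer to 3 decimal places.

0.229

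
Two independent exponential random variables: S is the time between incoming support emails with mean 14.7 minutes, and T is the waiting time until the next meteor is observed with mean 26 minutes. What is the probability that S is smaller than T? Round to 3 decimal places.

0.639

λ_1 = 1/14.7 = 0.0680272, λ_2 = 1/26 = 0.0384615.
For independent exponentials, P(S < T) = λ_1/(λ_1+λ_2) = 0.0680272/0.106489 ≈ 0.639.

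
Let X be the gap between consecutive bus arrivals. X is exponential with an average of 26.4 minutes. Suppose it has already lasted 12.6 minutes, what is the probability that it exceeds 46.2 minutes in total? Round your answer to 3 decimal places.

The rate is λ = 1/26.4 = 0.0378788 per minute.
P(X > s+t | X > s) = e^(−λ(s+t))/e^(−λs) = e^(−λt), independent of s = 12.6.
P(X > 33.6) = e^(−1.2727) ≈ 0.280.

0.280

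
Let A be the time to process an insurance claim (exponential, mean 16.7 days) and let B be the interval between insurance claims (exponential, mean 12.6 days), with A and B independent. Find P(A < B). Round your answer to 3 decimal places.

0.430

λ_1 = 1/16.7 = 0.0598802, λ_2 = 1/12.6 = 0.0793651.
For independent exponentials, P(A < B) = λ_1/(λ_1+λ_2) = 0.0598802/0.139245 ≈ 0.430.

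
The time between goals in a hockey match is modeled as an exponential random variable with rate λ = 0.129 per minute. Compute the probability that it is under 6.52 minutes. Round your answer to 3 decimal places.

0.569

P(X ≤ 6.52) = 1 − e^(−λ·6.52) = 1 − e^(−0.84108) ≈ 0.569.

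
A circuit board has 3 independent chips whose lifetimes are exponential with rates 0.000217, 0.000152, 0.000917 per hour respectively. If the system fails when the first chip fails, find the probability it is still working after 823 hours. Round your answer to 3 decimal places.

The time to first failure is exponential with rate Σλ = 0.000217 + 0.000152 + 0.000917 = 0.001286.
P(min > 823) = e^(−0.001286·823) = e^(−1.0584) ≈ 0.347.

0.347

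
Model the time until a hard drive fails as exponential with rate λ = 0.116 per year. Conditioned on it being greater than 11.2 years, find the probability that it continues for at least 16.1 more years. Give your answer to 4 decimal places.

By the memoryless property, P(X > 11.2+16.1 | X > 11.2) = P(X > 16.1).
P(X > 16.1) = e^(−1.8676) ≈ 0.1545.

0.1545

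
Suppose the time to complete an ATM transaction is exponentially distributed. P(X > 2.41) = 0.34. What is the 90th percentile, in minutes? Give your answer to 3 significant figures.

e^(−λ·2.41) = 0.34 ⇒ λ = −ln(0.34)/2.41 = 0.447639.
90th percentile: 1 − e^(−λt) = 0.9, t = −ln(0.1)/λ = 5.14385 minutes.

5.14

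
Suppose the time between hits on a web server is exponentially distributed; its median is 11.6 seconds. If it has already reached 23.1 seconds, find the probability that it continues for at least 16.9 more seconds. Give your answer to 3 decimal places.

For an exponential, median = ln(2)/λ, so λ = ln 2 / 11.6 = 0.0597541 per second.
P(X > s+t | X > s) = e^(−λ(s+t))/e^(−λs) = e^(−λt), independent of s = 23.1.
P(X > 16.9) = e^(−1.0098) ≈ 0.364.

0.364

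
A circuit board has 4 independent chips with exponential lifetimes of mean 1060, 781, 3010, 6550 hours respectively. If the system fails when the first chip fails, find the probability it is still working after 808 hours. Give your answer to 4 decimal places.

The first failure time is exponential with rate Σλ_i = 1/1060 + 1/781 + 1/3010 + 1/6550 = 0.0027087 per hour.
P(min > 808) = e^(−0.0027087·808) = e^(−2.1886) ≈ 0.1121.

0.1121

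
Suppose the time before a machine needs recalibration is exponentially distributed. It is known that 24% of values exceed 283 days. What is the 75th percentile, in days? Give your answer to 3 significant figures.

e^(−λ·283) = 0.24 ⇒ λ = −ln(0.24)/283 = 0.00504281.
75th percentile: 1 − e^(−λt) = 0.75, t = −ln(0.25)/λ = 274.905 days.

275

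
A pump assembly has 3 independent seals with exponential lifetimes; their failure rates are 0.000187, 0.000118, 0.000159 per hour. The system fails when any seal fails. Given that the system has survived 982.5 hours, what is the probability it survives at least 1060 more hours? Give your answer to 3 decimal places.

Time to first failure ~ Exp(Σλ) with Σλ = 0.000464.
By memorylessness, P(T > 982.5+1060 | T > 982.5) = P(T > 1060) = e^(−0.000464·1060) ≈ 0.612.

0.612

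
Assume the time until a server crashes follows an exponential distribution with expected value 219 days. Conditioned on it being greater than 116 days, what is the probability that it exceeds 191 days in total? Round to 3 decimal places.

0.710

The rate is λ = 1/219 = 0.00456621 per day.
The exponential is memoryless, so the remaining time is again Exp(λ): the condition X > 116 is irrelevant.
P(X > 75) = e^(−0.34247) ≈ 0.710.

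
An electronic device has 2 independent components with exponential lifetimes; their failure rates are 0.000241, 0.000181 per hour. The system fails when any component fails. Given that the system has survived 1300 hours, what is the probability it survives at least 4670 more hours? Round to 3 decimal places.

0.139

Time to first failure ~ Exp(Σλ) with Σλ = 0.000422.
By memorylessness, P(T > 1300+4670 | T > 1300) = P(T > 4670) = e^(−0.000422·4670) ≈ 0.139.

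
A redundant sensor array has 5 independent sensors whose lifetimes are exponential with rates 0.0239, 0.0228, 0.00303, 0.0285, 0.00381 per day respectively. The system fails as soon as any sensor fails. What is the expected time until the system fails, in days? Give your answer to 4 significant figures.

The time to first failure is exponential with rate Σλ = 0.0239 + 0.0228 + 0.00303 + 0.0285 + 0.00381 = 0.08204.
E[min] = 1/Σλ = 1/0.08204 = 12.1892 days.

12.19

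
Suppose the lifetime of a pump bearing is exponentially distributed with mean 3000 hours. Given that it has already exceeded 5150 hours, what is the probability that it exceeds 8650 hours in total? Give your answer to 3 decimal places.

The rate is λ = 1/3000 = 0.000333333 per hour.
The exponential is memoryless, so the remaining time is again Exp(λ): the condition X > 5150 is irrelevant.
P(X > 3500) = e^(−1.1667) ≈ 0.311.

0.311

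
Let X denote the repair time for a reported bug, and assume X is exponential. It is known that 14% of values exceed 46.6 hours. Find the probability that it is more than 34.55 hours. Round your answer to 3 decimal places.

0.233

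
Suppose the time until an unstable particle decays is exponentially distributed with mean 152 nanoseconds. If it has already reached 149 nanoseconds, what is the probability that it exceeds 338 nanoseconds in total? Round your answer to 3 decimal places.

0.288

The rate is λ = 1/152 = 0.00657895 per nanosecond.
By the memoryless property, P(X > 149+189 | X > 149) = P(X > 189).
P(X > 189) = e^(−1.2434) ≈ 0.288.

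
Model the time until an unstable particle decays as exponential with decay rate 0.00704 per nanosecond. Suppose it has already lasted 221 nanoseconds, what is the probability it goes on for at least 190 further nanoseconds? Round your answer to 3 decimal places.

0.262

The exponential is memoryless, so the remaining time is again Exp(λ): the condition X > 221 is irrelevant.
P(X > 190) = e^(−1.3376) ≈ 0.262.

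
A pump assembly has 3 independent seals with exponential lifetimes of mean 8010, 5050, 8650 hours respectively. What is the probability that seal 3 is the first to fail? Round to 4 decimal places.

Rates: λ_i = 1/mean_i → 0.000124844, 0.00019802, 0.000115607; Σλ = 0.000438471.
P(seal 3 first) = λ_3/Σλ = 0.000115607/0.000438471 ≈ 0.2637.

0.2637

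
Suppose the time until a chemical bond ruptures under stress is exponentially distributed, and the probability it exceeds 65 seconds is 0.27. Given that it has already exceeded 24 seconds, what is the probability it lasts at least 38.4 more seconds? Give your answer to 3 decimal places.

From e^(−λ·65) = 0.27, λ = −ln(0.27)/65 = 0.0201436.
Memoryless: P(X > 24+38.4 | X > 24) = P(X > 38.4) = e^(−0.0201436·38.4) ≈ 0.461.

0.461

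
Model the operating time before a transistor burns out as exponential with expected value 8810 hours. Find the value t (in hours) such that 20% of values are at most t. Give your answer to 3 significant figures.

1970

The rate is λ = 1/8810 = 0.000113507 per hour.
Set 1 − e^(−λt) = 0.2, so t = −ln(0.8)/λ = 0.22314/0.000113507 ≈ 1965.89 hours.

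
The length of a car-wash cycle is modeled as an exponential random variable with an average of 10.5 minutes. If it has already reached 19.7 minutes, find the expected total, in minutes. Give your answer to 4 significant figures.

30.20

The rate is λ = 1/10.5 = 0.0952381 per minute.
By memorylessness, E[X | X > 19.7] = 19.7 + 1/λ = 19.7 + 10.5 = 30.2 minutes.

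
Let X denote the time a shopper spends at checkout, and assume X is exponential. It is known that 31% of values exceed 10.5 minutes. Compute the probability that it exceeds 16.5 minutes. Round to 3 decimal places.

0.159

e^(−λ·10.5) = 0.31 ⇒ λ = −ln(0.31)/10.5 = 0.111541.
P(X > 16.5) = e^(−0.111541·16.5) = e^(−1.8404) ≈ 0.159.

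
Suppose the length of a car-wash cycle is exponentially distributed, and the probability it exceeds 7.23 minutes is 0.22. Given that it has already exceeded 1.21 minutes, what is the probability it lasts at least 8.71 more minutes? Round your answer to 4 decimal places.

From e^(−λ·7.23) = 0.22, λ = −ln(0.22)/7.23 = 0.209423.
Memoryless: P(X > 1.21+8.71 | X > 1.21) = P(X > 8.71) = e^(−0.209423·8.71) ≈ 0.1614.

0.1614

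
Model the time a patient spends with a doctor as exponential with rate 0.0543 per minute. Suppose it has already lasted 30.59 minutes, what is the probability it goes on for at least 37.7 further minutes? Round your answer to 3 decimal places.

The exponential is memoryless, so the remaining time is again Exp(λ): the condition X > 30.59 is irrelevant.
P(X > 37.7) = e^(−2.0471) ≈ 0.129.

0.129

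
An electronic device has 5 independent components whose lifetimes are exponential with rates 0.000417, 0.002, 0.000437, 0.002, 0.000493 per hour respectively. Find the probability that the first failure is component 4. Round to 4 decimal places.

0.3740

The time to first failure is exponential with rate Σλ = 0.000417 + 0.002 + 0.000437 + 0.002 + 0.000493 = 0.005347.
P(component 4 first) = λ_4/Σλ = 0.002/0.005347 ≈ 0.3740.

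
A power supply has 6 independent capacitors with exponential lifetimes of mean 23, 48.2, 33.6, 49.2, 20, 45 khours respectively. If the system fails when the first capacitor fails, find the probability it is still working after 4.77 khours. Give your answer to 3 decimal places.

0.411

The first failure time is exponential with rate Σλ_i = 1/23 + 1/48.2 + 1/33.6 + 1/49.2 + 1/20 + 1/45 = 0.186534 per khour.
P(min > 4.77) = e^(−0.186534·4.77) = e^(−0.88977) ≈ 0.411.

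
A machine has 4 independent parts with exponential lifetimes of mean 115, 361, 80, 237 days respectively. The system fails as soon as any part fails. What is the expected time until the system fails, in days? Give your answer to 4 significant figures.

The first failure time is exponential with rate Σλ_i = 1/115 + 1/361 + 1/80 + 1/237 = 0.0281851 per day.
E[min] = 1/Σλ = 1/0.0281851 = 35.4797 days.

35.48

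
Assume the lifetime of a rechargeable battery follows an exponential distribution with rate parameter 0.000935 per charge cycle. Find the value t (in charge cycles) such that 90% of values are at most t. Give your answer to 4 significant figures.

2463

Set 1 − e^(−λt) = 0.9, so t = −ln(0.1)/λ = 2.3026/0.000935 ≈ 2462.66 charge cycles.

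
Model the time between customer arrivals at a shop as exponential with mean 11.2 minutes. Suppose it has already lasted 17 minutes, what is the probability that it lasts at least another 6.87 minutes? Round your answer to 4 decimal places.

0.5415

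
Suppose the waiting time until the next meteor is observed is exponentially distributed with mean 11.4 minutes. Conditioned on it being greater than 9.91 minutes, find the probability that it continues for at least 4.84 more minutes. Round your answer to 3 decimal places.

The rate is λ = 1/11.4 = 0.0877193 per minute.
P(X > s+t | X > s) = e^(−λ(s+t))/e^(−λs) = e^(−λt), independent of s = 9.91.
P(X > 4.84) = e^(−0.42456) ≈ 0.654.

0.654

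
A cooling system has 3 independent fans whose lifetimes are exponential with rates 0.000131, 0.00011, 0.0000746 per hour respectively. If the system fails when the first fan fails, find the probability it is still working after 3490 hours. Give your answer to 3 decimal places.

The time to first failure is exponential with rate Σλ = 0.000131 + 0.00011 + 0.0000746 = 0.0003156.
P(min > 3490) = e^(−0.0003156·3490) = e^(−1.1014) ≈ 0.332.

0.332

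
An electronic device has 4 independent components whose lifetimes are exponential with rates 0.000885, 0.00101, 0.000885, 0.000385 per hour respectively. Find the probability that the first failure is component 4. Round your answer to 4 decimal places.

The time to first failure is exponential with rate Σλ = 0.000885 + 0.00101 + 0.000885 + 0.000385 = 0.003165.
P(component 4 first) = λ_4/Σλ = 0.000385/0.003165 ≈ 0.1216.

0.1216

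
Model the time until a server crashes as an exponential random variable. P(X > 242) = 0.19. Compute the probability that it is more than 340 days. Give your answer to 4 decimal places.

0.0970

e^(−λ·242) = 0.19 ⇒ λ = −ln(0.19)/242 = 0.00686253.
P(X > 340) = e^(−0.00686253·340) = e^(−2.3333) ≈ 0.0970.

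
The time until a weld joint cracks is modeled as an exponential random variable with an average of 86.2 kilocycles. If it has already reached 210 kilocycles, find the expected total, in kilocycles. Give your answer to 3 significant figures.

296

The rate is λ = 1/86.2 = 0.0116009 per kilocycle.
By memorylessness, E[X | X > 210] = 210 + 1/λ = 210 + 86.2 = 296.2 kilocycles.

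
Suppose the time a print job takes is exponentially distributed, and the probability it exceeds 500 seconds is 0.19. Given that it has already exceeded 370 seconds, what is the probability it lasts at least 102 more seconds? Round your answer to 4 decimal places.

0.7126

From e^(−λ·500) = 0.19, λ = −ln(0.19)/500 = 0.00332146.
Memoryless: P(X > 370+102 | X > 370) = P(X > 102) = e^(−0.00332146·102) ≈ 0.7126.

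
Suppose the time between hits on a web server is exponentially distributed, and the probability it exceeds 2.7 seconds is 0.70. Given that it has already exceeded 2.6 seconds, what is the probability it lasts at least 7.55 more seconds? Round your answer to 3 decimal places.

From e^(−λ·2.7) = 0.70, λ = −ln(0.70)/2.7 = 0.132102.
Memoryless: P(X > 2.6+7.55 | X > 2.6) = P(X > 7.55) = e^(−0.132102·7.55) ≈ 0.369.

0.369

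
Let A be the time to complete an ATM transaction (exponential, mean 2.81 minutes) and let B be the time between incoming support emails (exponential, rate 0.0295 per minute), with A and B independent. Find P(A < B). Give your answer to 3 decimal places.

0.923

λ_1 = 1/2.81 = 0.355872, λ_2 = 0.0295.
For independent exponentials, P(A < B) = λ_1/(λ_1+λ_2) = 0.355872/0.385372 ≈ 0.923.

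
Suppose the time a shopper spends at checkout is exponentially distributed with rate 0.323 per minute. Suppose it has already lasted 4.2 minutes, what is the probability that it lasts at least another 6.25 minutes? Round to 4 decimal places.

0.1328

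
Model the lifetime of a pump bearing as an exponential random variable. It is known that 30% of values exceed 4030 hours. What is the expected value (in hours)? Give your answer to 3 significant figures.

e^(−λ·4030) = 0.30 ⇒ λ = −ln(0.30)/4030 = 0.000298753.
Mean = 1/λ = 3347.25 hours.

3350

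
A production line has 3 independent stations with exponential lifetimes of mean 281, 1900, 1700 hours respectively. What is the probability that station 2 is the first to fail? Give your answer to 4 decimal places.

0.1126

Rates: λ_i = 1/mean_i → 0.00355872, 0.000526316, 0.000588235; Σλ = 0.00467327.
P(station 2 first) = λ_2/Σλ = 0.000526316/0.00467327 ≈ 0.1126.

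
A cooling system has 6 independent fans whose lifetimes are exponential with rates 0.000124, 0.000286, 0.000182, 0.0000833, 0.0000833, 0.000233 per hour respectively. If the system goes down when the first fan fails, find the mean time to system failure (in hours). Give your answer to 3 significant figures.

1010

The time to first failure is exponential with rate Σλ = 0.000124 + 0.000286 + 0.000182 + 0.0000833 + 0.0000833 + 0.000233 = 0.0009916.
E[min] = 1/Σλ = 1/0.0009916 = 1008.47 hours.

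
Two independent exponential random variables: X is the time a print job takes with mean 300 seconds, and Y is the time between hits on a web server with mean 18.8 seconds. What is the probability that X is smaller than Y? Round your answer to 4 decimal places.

λ_1 = 1/300 = 0.00333333, λ_2 = 1/18.8 = 0.0531915.
For independent exponentials, P(X < Y) = λ_1/(λ_1+λ_2) = 0.00333333/0.0565248 ≈ 0.0590.

0.0590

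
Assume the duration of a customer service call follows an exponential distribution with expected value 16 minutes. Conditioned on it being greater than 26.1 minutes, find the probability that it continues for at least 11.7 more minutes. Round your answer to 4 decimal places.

The rate is λ = 1/16 = 0.0625 per minute.
The exponential is memoryless, so the remaining time is again Exp(λ): the condition X > 26.1 is irrelevant.
P(X > 11.7) = e^(−0.73125) ≈ 0.4813.

0.4813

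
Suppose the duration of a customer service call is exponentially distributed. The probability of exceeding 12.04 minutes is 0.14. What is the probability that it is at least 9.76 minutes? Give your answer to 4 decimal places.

0.2032

e^(−λ·12.04) = 0.14 ⇒ λ = −ln(0.14)/12.04 = 0.163298.
P(X > 9.76) = e^(−0.163298·9.76) = e^(−1.5938) ≈ 0.2032.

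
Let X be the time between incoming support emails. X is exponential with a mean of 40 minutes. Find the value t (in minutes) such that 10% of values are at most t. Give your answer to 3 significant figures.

The rate is λ = 1/40 = 0.025 per minute.
Set 1 − e^(−λt) = 0.1, so t = −ln(0.9)/λ = 0.10536/0.025 ≈ 4.21442 minutes.

4.21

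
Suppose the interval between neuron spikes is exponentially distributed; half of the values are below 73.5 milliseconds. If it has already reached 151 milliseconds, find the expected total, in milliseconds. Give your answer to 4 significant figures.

For an exponential, median = ln(2)/λ, so λ = ln 2 / 73.5 = 0.00943057 per millisecond.
By memorylessness, E[X | X > 151] = 151 + 1/λ = 151 + 106.038 = 257.038 milliseconds.

257.0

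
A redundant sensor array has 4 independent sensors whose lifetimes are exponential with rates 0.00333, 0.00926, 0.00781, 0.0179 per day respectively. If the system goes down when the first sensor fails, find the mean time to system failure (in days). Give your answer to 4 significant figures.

26.11

The time to first failure is exponential with rate Σλ = 0.00333 + 0.00926 + 0.00781 + 0.0179 = 0.0383.
E[min] = 1/Σλ = 1/0.0383 = 26.1097 days.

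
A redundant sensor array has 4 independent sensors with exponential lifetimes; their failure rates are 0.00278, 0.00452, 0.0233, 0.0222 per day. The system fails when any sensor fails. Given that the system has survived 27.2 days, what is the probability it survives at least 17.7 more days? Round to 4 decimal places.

Time to first failure ~ Exp(Σλ) with Σλ = 0.0528.
By memorylessness, P(T > 27.2+17.7 | T > 27.2) = P(T > 17.7) = e^(−0.0528·17.7) ≈ 0.3928.

0.3928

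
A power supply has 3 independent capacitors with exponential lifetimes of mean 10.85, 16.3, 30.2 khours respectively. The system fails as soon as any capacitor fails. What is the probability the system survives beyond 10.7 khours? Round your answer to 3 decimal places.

0.136

The first failure time is exponential with rate Σλ_i = 1/10.85 + 1/16.3 + 1/30.2 = 0.186628 per khour.
P(min > 10.7) = e^(−0.186628·10.7) = e^(−1.9969) ≈ 0.136.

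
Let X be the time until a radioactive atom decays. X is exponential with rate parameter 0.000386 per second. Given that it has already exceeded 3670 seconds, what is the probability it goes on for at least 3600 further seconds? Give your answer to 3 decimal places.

0.249

By the memoryless property, P(X > 3670+3600 | X > 3670) = P(X > 3600).
P(X > 3600) = e^(−1.3896) ≈ 0.249.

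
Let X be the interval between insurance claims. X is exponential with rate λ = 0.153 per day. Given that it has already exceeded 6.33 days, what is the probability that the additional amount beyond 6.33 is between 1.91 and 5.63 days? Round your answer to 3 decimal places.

Memoryless: the residual past 6.33 is again Exp(λ).
P(1.91 < residual < 5.63) = e^(−λ·1.91) − e^(−λ·5.63) = 0.74660 − 0.42257 ≈ 0.324.

0.324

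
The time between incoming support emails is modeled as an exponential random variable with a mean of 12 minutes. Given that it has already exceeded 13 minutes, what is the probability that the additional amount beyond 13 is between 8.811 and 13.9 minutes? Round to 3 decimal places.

0.166

The rate is λ = 1/12 = 0.0833333 per minute.
Memoryless: the residual past 13 is again Exp(λ).
P(8.811 < residual < 13.9) = e^(−λ·8.811) − e^(−λ·13.9) = 0.47987 − 0.31401 ≈ 0.166.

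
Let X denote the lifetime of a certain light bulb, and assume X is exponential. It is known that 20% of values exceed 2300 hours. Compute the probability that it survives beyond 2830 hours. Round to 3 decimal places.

e^(−λ·2300) = 0.20 ⇒ λ = −ln(0.20)/2300 = 0.000699756.
P(X > 2830) = e^(−0.000699756·2830) = e^(−1.9803) ≈ 0.138.

0.138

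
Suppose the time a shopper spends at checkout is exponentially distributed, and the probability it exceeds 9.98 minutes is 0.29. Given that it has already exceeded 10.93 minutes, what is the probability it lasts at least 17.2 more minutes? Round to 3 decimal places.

0.118

From e^(−λ·9.98) = 0.29, λ = −ln(0.29)/9.98 = 0.124036.
Memoryless: P(X > 10.93+17.2 | X > 10.93) = P(X > 17.2) = e^(−0.124036·17.2) ≈ 0.118.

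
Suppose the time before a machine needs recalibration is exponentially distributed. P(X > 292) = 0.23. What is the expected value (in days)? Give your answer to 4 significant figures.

e^(−λ·292) = 0.23 ⇒ λ = −ln(0.23)/292 = 0.00503314.
Mean = 1/λ = 198.683 days.

198.7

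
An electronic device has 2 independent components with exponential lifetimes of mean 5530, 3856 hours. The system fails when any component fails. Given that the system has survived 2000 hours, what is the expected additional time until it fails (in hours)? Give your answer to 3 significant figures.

First-failure rate Σλ = 1/5530 + 1/3856 = 0.000440168.
By memorylessness the expected residual is 1/Σλ = 2271.86 hours, regardless of the 2000 already elapsed.

2270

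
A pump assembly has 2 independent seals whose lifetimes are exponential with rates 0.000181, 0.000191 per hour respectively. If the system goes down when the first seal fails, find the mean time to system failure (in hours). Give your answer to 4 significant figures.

2688

The time to first failure is exponential with rate Σλ = 0.000181 + 0.000191 = 0.000372.
E[min] = 1/Σλ = 1/0.000372 = 2688.17 hours.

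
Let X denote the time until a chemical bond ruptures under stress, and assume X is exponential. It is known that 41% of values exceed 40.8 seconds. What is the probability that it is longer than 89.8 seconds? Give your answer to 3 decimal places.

0.141

e^(−λ·40.8) = 0.41 ⇒ λ = −ln(0.41)/40.8 = 0.0218529.
P(X > 89.8) = e^(−0.0218529·89.8) = e^(−1.9624) ≈ 0.141.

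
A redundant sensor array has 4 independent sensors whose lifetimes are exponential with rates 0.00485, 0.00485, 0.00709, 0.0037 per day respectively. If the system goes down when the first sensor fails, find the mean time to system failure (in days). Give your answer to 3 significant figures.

48.8

The time to first failure is exponential with rate Σλ = 0.00485 + 0.00485 + 0.00709 + 0.0037 = 0.02049.
E[min] = 1/Σλ = 1/0.02049 = 48.8043 days.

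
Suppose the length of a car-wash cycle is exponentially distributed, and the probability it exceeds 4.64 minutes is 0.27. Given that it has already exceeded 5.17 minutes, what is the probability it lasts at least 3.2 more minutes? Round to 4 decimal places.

From e^(−λ·4.64) = 0.27, λ = −ln(0.27)/4.64 = 0.282184.
Memoryless: P(X > 5.17+3.2 | X > 5.17) = P(X > 3.2) = e^(−0.282184·3.2) ≈ 0.4054.

0.4054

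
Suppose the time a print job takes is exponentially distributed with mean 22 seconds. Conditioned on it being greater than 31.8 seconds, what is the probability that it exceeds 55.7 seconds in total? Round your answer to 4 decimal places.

0.3374

The rate is λ = 1/22 = 0.0454545 per second.
P(X > s+t | X > s) = e^(−λ(s+t))/e^(−λs) = e^(−λt), independent of s = 31.8.
P(X > 23.9) = e^(−1.0864) ≈ 0.3374.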